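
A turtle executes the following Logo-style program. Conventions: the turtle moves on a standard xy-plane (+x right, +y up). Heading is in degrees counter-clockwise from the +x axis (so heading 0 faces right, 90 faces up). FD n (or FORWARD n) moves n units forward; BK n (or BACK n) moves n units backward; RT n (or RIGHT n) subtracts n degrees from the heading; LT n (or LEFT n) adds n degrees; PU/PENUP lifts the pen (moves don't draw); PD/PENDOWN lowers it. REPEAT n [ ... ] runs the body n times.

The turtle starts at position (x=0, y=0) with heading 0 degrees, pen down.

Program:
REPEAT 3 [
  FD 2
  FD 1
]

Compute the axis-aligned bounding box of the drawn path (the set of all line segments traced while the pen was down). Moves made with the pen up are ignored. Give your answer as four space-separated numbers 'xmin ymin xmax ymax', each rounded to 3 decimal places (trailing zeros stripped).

Executing turtle program step by step:
Start: pos=(0,0), heading=0, pen down
REPEAT 3 [
  -- iteration 1/3 --
  FD 2: (0,0) -> (2,0) [heading=0, draw]
  FD 1: (2,0) -> (3,0) [heading=0, draw]
  -- iteration 2/3 --
  FD 2: (3,0) -> (5,0) [heading=0, draw]
  FD 1: (5,0) -> (6,0) [heading=0, draw]
  -- iteration 3/3 --
  FD 2: (6,0) -> (8,0) [heading=0, draw]
  FD 1: (8,0) -> (9,0) [heading=0, draw]
]
Final: pos=(9,0), heading=0, 6 segment(s) drawn

Segment endpoints: x in {0, 2, 3, 5, 6, 8, 9}, y in {0}
xmin=0, ymin=0, xmax=9, ymax=0

Answer: 0 0 9 0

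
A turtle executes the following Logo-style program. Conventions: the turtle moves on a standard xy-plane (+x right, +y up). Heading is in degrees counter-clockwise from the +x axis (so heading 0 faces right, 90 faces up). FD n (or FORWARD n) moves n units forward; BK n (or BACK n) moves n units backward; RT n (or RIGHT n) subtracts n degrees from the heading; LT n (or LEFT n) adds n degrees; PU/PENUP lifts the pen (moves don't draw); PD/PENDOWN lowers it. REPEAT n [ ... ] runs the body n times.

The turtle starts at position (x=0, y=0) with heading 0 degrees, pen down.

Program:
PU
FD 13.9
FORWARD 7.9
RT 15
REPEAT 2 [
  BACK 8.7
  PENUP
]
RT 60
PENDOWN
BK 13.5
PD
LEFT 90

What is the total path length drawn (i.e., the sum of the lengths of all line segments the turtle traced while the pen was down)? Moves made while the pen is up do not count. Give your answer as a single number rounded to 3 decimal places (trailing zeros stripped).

Executing turtle program step by step:
Start: pos=(0,0), heading=0, pen down
PU: pen up
FD 13.9: (0,0) -> (13.9,0) [heading=0, move]
FD 7.9: (13.9,0) -> (21.8,0) [heading=0, move]
RT 15: heading 0 -> 345
REPEAT 2 [
  -- iteration 1/2 --
  BK 8.7: (21.8,0) -> (13.396,2.252) [heading=345, move]
  PU: pen up
  -- iteration 2/2 --
  BK 8.7: (13.396,2.252) -> (4.993,4.503) [heading=345, move]
  PU: pen up
]
RT 60: heading 345 -> 285
PD: pen down
BK 13.5: (4.993,4.503) -> (1.499,17.543) [heading=285, draw]
PD: pen down
LT 90: heading 285 -> 15
Final: pos=(1.499,17.543), heading=15, 1 segment(s) drawn

Segment lengths:
  seg 1: (4.993,4.503) -> (1.499,17.543), length = 13.5
Total = 13.5

Answer: 13.5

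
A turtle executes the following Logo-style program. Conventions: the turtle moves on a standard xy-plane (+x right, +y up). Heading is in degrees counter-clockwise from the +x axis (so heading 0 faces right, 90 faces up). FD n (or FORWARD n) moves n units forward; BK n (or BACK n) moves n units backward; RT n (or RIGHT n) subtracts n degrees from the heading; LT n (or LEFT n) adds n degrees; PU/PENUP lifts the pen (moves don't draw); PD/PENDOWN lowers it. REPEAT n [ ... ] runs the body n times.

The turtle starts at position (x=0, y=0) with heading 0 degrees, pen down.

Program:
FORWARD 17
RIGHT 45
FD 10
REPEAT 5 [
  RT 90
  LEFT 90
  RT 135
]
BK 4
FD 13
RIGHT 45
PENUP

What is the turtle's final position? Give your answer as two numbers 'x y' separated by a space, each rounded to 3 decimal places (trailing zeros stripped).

Answer: 33.071 -7.071

Derivation:
Executing turtle program step by step:
Start: pos=(0,0), heading=0, pen down
FD 17: (0,0) -> (17,0) [heading=0, draw]
RT 45: heading 0 -> 315
FD 10: (17,0) -> (24.071,-7.071) [heading=315, draw]
REPEAT 5 [
  -- iteration 1/5 --
  RT 90: heading 315 -> 225
  LT 90: heading 225 -> 315
  RT 135: heading 315 -> 180
  -- iteration 2/5 --
  RT 90: heading 180 -> 90
  LT 90: heading 90 -> 180
  RT 135: heading 180 -> 45
  -- iteration 3/5 --
  RT 90: heading 45 -> 315
  LT 90: heading 315 -> 45
  RT 135: heading 45 -> 270
  -- iteration 4/5 --
  RT 90: heading 270 -> 180
  LT 90: heading 180 -> 270
  RT 135: heading 270 -> 135
  -- iteration 5/5 --
  RT 90: heading 135 -> 45
  LT 90: heading 45 -> 135
  RT 135: heading 135 -> 0
]
BK 4: (24.071,-7.071) -> (20.071,-7.071) [heading=0, draw]
FD 13: (20.071,-7.071) -> (33.071,-7.071) [heading=0, draw]
RT 45: heading 0 -> 315
PU: pen up
Final: pos=(33.071,-7.071), heading=315, 4 segment(s) drawn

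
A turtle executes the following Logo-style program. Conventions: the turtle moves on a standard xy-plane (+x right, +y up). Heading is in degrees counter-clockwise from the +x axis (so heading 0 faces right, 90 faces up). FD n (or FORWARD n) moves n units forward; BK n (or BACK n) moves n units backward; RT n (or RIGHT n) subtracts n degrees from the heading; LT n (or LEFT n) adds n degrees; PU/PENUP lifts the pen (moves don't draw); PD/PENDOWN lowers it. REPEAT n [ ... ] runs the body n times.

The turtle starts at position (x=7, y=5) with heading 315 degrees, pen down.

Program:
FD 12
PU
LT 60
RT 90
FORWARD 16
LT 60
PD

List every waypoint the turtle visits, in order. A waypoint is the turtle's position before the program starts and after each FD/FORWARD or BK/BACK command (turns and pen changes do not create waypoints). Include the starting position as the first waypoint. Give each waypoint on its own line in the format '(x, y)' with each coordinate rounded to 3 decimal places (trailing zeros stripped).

Executing turtle program step by step:
Start: pos=(7,5), heading=315, pen down
FD 12: (7,5) -> (15.485,-3.485) [heading=315, draw]
PU: pen up
LT 60: heading 315 -> 15
RT 90: heading 15 -> 285
FD 16: (15.485,-3.485) -> (19.626,-18.94) [heading=285, move]
LT 60: heading 285 -> 345
PD: pen down
Final: pos=(19.626,-18.94), heading=345, 1 segment(s) drawn
Waypoints (3 total):
(7, 5)
(15.485, -3.485)
(19.626, -18.94)

Answer: (7, 5)
(15.485, -3.485)
(19.626, -18.94)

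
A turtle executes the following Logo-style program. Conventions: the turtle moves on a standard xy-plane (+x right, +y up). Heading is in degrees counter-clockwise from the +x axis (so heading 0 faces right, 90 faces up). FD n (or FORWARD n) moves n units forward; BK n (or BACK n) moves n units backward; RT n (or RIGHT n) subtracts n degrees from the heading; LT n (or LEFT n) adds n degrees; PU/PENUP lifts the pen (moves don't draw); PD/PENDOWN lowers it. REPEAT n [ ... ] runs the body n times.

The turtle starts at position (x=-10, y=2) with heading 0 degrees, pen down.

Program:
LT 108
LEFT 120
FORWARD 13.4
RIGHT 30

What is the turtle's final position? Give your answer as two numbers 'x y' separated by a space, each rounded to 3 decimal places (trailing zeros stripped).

Answer: -18.966 -7.958

Derivation:
Executing turtle program step by step:
Start: pos=(-10,2), heading=0, pen down
LT 108: heading 0 -> 108
LT 120: heading 108 -> 228
FD 13.4: (-10,2) -> (-18.966,-7.958) [heading=228, draw]
RT 30: heading 228 -> 198
Final: pos=(-18.966,-7.958), heading=198, 1 segment(s) drawn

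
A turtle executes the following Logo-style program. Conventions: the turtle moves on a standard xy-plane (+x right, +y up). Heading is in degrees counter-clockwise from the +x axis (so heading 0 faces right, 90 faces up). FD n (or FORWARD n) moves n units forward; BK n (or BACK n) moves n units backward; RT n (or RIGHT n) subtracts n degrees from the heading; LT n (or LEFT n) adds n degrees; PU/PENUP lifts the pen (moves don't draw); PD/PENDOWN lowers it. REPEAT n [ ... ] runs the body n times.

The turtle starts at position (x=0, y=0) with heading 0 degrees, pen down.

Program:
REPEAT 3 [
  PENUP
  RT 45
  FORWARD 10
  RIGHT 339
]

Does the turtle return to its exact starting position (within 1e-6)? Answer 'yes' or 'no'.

Executing turtle program step by step:
Start: pos=(0,0), heading=0, pen down
REPEAT 3 [
  -- iteration 1/3 --
  PU: pen up
  RT 45: heading 0 -> 315
  FD 10: (0,0) -> (7.071,-7.071) [heading=315, move]
  RT 339: heading 315 -> 336
  -- iteration 2/3 --
  PU: pen up
  RT 45: heading 336 -> 291
  FD 10: (7.071,-7.071) -> (10.655,-16.407) [heading=291, move]
  RT 339: heading 291 -> 312
  -- iteration 3/3 --
  PU: pen up
  RT 45: heading 312 -> 267
  FD 10: (10.655,-16.407) -> (10.131,-26.393) [heading=267, move]
  RT 339: heading 267 -> 288
]
Final: pos=(10.131,-26.393), heading=288, 0 segment(s) drawn

Start position: (0, 0)
Final position: (10.131, -26.393)
Distance = 28.271; >= 1e-6 -> NOT closed

Answer: no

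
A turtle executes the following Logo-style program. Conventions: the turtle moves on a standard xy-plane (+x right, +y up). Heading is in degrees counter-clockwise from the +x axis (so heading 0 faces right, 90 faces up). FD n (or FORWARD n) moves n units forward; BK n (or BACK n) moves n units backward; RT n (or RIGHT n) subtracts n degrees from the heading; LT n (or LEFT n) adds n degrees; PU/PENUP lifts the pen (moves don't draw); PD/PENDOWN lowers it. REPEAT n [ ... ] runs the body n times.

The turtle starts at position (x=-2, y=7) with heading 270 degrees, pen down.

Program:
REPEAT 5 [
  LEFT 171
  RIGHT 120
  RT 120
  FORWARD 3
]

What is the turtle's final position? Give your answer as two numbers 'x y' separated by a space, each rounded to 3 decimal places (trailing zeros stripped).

Executing turtle program step by step:
Start: pos=(-2,7), heading=270, pen down
REPEAT 5 [
  -- iteration 1/5 --
  LT 171: heading 270 -> 81
  RT 120: heading 81 -> 321
  RT 120: heading 321 -> 201
  FD 3: (-2,7) -> (-4.801,5.925) [heading=201, draw]
  -- iteration 2/5 --
  LT 171: heading 201 -> 12
  RT 120: heading 12 -> 252
  RT 120: heading 252 -> 132
  FD 3: (-4.801,5.925) -> (-6.808,8.154) [heading=132, draw]
  -- iteration 3/5 --
  LT 171: heading 132 -> 303
  RT 120: heading 303 -> 183
  RT 120: heading 183 -> 63
  FD 3: (-6.808,8.154) -> (-5.446,10.827) [heading=63, draw]
  -- iteration 4/5 --
  LT 171: heading 63 -> 234
  RT 120: heading 234 -> 114
  RT 120: heading 114 -> 354
  FD 3: (-5.446,10.827) -> (-2.463,10.514) [heading=354, draw]
  -- iteration 5/5 --
  LT 171: heading 354 -> 165
  RT 120: heading 165 -> 45
  RT 120: heading 45 -> 285
  FD 3: (-2.463,10.514) -> (-1.686,7.616) [heading=285, draw]
]
Final: pos=(-1.686,7.616), heading=285, 5 segment(s) drawn

Answer: -1.686 7.616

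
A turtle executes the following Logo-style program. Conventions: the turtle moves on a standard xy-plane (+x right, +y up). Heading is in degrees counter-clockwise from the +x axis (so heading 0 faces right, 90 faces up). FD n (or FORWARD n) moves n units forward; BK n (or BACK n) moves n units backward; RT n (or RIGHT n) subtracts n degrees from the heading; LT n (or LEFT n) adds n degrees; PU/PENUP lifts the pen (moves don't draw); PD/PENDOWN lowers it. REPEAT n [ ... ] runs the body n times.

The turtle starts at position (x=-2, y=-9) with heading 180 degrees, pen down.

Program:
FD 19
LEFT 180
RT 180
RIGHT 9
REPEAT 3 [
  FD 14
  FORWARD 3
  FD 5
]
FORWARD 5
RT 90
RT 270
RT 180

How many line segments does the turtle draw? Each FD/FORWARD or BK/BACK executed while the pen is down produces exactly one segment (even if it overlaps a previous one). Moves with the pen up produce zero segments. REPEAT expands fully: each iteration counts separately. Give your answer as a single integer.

Executing turtle program step by step:
Start: pos=(-2,-9), heading=180, pen down
FD 19: (-2,-9) -> (-21,-9) [heading=180, draw]
LT 180: heading 180 -> 0
RT 180: heading 0 -> 180
RT 9: heading 180 -> 171
REPEAT 3 [
  -- iteration 1/3 --
  FD 14: (-21,-9) -> (-34.828,-6.81) [heading=171, draw]
  FD 3: (-34.828,-6.81) -> (-37.791,-6.341) [heading=171, draw]
  FD 5: (-37.791,-6.341) -> (-42.729,-5.558) [heading=171, draw]
  -- iteration 2/3 --
  FD 14: (-42.729,-5.558) -> (-56.557,-3.368) [heading=171, draw]
  FD 3: (-56.557,-3.368) -> (-59.52,-2.899) [heading=171, draw]
  FD 5: (-59.52,-2.899) -> (-64.458,-2.117) [heading=171, draw]
  -- iteration 3/3 --
  FD 14: (-64.458,-2.117) -> (-78.286,0.073) [heading=171, draw]
  FD 3: (-78.286,0.073) -> (-81.249,0.543) [heading=171, draw]
  FD 5: (-81.249,0.543) -> (-86.187,1.325) [heading=171, draw]
]
FD 5: (-86.187,1.325) -> (-91.126,2.107) [heading=171, draw]
RT 90: heading 171 -> 81
RT 270: heading 81 -> 171
RT 180: heading 171 -> 351
Final: pos=(-91.126,2.107), heading=351, 11 segment(s) drawn
Segments drawn: 11

Answer: 11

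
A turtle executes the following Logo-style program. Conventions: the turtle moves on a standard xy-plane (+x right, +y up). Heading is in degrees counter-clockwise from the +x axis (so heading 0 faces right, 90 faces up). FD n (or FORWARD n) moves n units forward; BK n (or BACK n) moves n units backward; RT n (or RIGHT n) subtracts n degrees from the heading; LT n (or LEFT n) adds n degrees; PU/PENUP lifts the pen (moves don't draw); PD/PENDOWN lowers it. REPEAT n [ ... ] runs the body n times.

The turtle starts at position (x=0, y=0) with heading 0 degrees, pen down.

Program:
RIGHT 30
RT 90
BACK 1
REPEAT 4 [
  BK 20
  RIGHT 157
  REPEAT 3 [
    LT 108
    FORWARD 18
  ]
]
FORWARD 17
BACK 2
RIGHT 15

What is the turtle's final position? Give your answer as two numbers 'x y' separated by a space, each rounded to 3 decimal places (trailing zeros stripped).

Executing turtle program step by step:
Start: pos=(0,0), heading=0, pen down
RT 30: heading 0 -> 330
RT 90: heading 330 -> 240
BK 1: (0,0) -> (0.5,0.866) [heading=240, draw]
REPEAT 4 [
  -- iteration 1/4 --
  BK 20: (0.5,0.866) -> (10.5,18.187) [heading=240, draw]
  RT 157: heading 240 -> 83
  REPEAT 3 [
    -- iteration 1/3 --
    LT 108: heading 83 -> 191
    FD 18: (10.5,18.187) -> (-7.169,14.752) [heading=191, draw]
    -- iteration 2/3 --
    LT 108: heading 191 -> 299
    FD 18: (-7.169,14.752) -> (1.557,-0.991) [heading=299, draw]
    -- iteration 3/3 --
    LT 108: heading 299 -> 47
    FD 18: (1.557,-0.991) -> (13.833,12.173) [heading=47, draw]
  ]
  -- iteration 2/4 --
  BK 20: (13.833,12.173) -> (0.193,-2.454) [heading=47, draw]
  RT 157: heading 47 -> 250
  REPEAT 3 [
    -- iteration 1/3 --
    LT 108: heading 250 -> 358
    FD 18: (0.193,-2.454) -> (18.182,-3.082) [heading=358, draw]
    -- iteration 2/3 --
    LT 108: heading 358 -> 106
    FD 18: (18.182,-3.082) -> (13.221,14.221) [heading=106, draw]
    -- iteration 3/3 --
    LT 108: heading 106 -> 214
    FD 18: (13.221,14.221) -> (-1.702,4.155) [heading=214, draw]
  ]
  -- iteration 3/4 --
  BK 20: (-1.702,4.155) -> (14.879,15.339) [heading=214, draw]
  RT 157: heading 214 -> 57
  REPEAT 3 [
    -- iteration 1/3 --
    LT 108: heading 57 -> 165
    FD 18: (14.879,15.339) -> (-2.508,19.998) [heading=165, draw]
    -- iteration 2/3 --
    LT 108: heading 165 -> 273
    FD 18: (-2.508,19.998) -> (-1.566,2.022) [heading=273, draw]
    -- iteration 3/3 --
    LT 108: heading 273 -> 21
    FD 18: (-1.566,2.022) -> (15.239,8.473) [heading=21, draw]
  ]
  -- iteration 4/4 --
  BK 20: (15.239,8.473) -> (-3.433,1.306) [heading=21, draw]
  RT 157: heading 21 -> 224
  REPEAT 3 [
    -- iteration 1/3 --
    LT 108: heading 224 -> 332
    FD 18: (-3.433,1.306) -> (12.46,-7.145) [heading=332, draw]
    -- iteration 2/3 --
    LT 108: heading 332 -> 80
    FD 18: (12.46,-7.145) -> (15.586,10.582) [heading=80, draw]
    -- iteration 3/3 --
    LT 108: heading 80 -> 188
    FD 18: (15.586,10.582) -> (-2.239,8.077) [heading=188, draw]
  ]
]
FD 17: (-2.239,8.077) -> (-19.074,5.711) [heading=188, draw]
BK 2: (-19.074,5.711) -> (-17.093,5.989) [heading=188, draw]
RT 15: heading 188 -> 173
Final: pos=(-17.093,5.989), heading=173, 19 segment(s) drawn

Answer: -17.093 5.989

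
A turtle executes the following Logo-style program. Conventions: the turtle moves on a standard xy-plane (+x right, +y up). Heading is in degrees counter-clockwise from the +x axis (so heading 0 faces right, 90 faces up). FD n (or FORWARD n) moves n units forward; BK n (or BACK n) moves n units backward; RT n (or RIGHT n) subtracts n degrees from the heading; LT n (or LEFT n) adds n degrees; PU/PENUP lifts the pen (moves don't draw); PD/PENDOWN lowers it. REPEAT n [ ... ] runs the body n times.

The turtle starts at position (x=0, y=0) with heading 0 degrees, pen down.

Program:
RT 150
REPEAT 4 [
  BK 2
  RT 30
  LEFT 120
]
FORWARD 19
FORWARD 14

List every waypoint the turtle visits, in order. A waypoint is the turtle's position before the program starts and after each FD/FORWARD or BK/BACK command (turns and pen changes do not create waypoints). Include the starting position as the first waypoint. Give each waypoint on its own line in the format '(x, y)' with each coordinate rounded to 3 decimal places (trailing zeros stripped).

Answer: (0, 0)
(1.732, 1)
(0.732, 2.732)
(-1, 1.732)
(0, 0)
(-16.454, -9.5)
(-28.579, -16.5)

Derivation:
Executing turtle program step by step:
Start: pos=(0,0), heading=0, pen down
RT 150: heading 0 -> 210
REPEAT 4 [
  -- iteration 1/4 --
  BK 2: (0,0) -> (1.732,1) [heading=210, draw]
  RT 30: heading 210 -> 180
  LT 120: heading 180 -> 300
  -- iteration 2/4 --
  BK 2: (1.732,1) -> (0.732,2.732) [heading=300, draw]
  RT 30: heading 300 -> 270
  LT 120: heading 270 -> 30
  -- iteration 3/4 --
  BK 2: (0.732,2.732) -> (-1,1.732) [heading=30, draw]
  RT 30: heading 30 -> 0
  LT 120: heading 0 -> 120
  -- iteration 4/4 --
  BK 2: (-1,1.732) -> (0,0) [heading=120, draw]
  RT 30: heading 120 -> 90
  LT 120: heading 90 -> 210
]
FD 19: (0,0) -> (-16.454,-9.5) [heading=210, draw]
FD 14: (-16.454,-9.5) -> (-28.579,-16.5) [heading=210, draw]
Final: pos=(-28.579,-16.5), heading=210, 6 segment(s) drawn
Waypoints (7 total):
(0, 0)
(1.732, 1)
(0.732, 2.732)
(-1, 1.732)
(0, 0)
(-16.454, -9.5)
(-28.579, -16.5)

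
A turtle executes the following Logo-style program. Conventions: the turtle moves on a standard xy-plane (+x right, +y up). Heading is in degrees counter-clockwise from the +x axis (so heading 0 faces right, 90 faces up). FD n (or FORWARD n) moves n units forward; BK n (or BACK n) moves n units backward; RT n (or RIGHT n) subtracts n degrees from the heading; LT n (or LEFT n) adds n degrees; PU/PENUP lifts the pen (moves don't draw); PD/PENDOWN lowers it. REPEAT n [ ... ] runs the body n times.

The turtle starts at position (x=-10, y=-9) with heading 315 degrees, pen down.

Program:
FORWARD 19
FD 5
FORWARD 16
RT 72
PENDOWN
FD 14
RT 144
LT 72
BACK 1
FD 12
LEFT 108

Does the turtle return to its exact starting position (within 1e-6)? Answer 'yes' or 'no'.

Executing turtle program step by step:
Start: pos=(-10,-9), heading=315, pen down
FD 19: (-10,-9) -> (3.435,-22.435) [heading=315, draw]
FD 5: (3.435,-22.435) -> (6.971,-25.971) [heading=315, draw]
FD 16: (6.971,-25.971) -> (18.284,-37.284) [heading=315, draw]
RT 72: heading 315 -> 243
PD: pen down
FD 14: (18.284,-37.284) -> (11.928,-49.758) [heading=243, draw]
RT 144: heading 243 -> 99
LT 72: heading 99 -> 171
BK 1: (11.928,-49.758) -> (12.916,-49.915) [heading=171, draw]
FD 12: (12.916,-49.915) -> (1.064,-48.038) [heading=171, draw]
LT 108: heading 171 -> 279
Final: pos=(1.064,-48.038), heading=279, 6 segment(s) drawn

Start position: (-10, -9)
Final position: (1.064, -48.038)
Distance = 40.575; >= 1e-6 -> NOT closed

Answer: no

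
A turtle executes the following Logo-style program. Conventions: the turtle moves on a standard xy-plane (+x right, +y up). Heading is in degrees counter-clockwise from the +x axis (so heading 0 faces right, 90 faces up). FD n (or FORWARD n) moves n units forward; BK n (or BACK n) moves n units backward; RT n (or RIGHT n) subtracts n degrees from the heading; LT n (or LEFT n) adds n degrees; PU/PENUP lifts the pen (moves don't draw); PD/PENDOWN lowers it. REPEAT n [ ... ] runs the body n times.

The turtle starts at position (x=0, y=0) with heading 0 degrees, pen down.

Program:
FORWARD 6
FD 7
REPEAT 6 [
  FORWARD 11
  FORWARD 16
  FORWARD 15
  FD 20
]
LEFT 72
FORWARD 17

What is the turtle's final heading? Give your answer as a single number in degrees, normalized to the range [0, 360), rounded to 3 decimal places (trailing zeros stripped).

Answer: 72

Derivation:
Executing turtle program step by step:
Start: pos=(0,0), heading=0, pen down
FD 6: (0,0) -> (6,0) [heading=0, draw]
FD 7: (6,0) -> (13,0) [heading=0, draw]
REPEAT 6 [
  -- iteration 1/6 --
  FD 11: (13,0) -> (24,0) [heading=0, draw]
  FD 16: (24,0) -> (40,0) [heading=0, draw]
  FD 15: (40,0) -> (55,0) [heading=0, draw]
  FD 20: (55,0) -> (75,0) [heading=0, draw]
  -- iteration 2/6 --
  FD 11: (75,0) -> (86,0) [heading=0, draw]
  FD 16: (86,0) -> (102,0) [heading=0, draw]
  FD 15: (102,0) -> (117,0) [heading=0, draw]
  FD 20: (117,0) -> (137,0) [heading=0, draw]
  -- iteration 3/6 --
  FD 11: (137,0) -> (148,0) [heading=0, draw]
  FD 16: (148,0) -> (164,0) [heading=0, draw]
  FD 15: (164,0) -> (179,0) [heading=0, draw]
  FD 20: (179,0) -> (199,0) [heading=0, draw]
  -- iteration 4/6 --
  FD 11: (199,0) -> (210,0) [heading=0, draw]
  FD 16: (210,0) -> (226,0) [heading=0, draw]
  FD 15: (226,0) -> (241,0) [heading=0, draw]
  FD 20: (241,0) -> (261,0) [heading=0, draw]
  -- iteration 5/6 --
  FD 11: (261,0) -> (272,0) [heading=0, draw]
  FD 16: (272,0) -> (288,0) [heading=0, draw]
  FD 15: (288,0) -> (303,0) [heading=0, draw]
  FD 20: (303,0) -> (323,0) [heading=0, draw]
  -- iteration 6/6 --
  FD 11: (323,0) -> (334,0) [heading=0, draw]
  FD 16: (334,0) -> (350,0) [heading=0, draw]
  FD 15: (350,0) -> (365,0) [heading=0, draw]
  FD 20: (365,0) -> (385,0) [heading=0, draw]
]
LT 72: heading 0 -> 72
FD 17: (385,0) -> (390.253,16.168) [heading=72, draw]
Final: pos=(390.253,16.168), heading=72, 27 segment(s) drawn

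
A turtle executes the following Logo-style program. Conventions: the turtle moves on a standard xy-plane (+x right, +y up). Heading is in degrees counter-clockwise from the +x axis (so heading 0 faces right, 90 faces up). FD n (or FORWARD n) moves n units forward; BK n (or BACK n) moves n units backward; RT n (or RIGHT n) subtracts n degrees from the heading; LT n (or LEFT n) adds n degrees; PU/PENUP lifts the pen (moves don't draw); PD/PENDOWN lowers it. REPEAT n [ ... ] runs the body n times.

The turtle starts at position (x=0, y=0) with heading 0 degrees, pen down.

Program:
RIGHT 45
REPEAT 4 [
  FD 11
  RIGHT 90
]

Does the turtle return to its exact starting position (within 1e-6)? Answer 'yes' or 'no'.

Answer: yes

Derivation:
Executing turtle program step by step:
Start: pos=(0,0), heading=0, pen down
RT 45: heading 0 -> 315
REPEAT 4 [
  -- iteration 1/4 --
  FD 11: (0,0) -> (7.778,-7.778) [heading=315, draw]
  RT 90: heading 315 -> 225
  -- iteration 2/4 --
  FD 11: (7.778,-7.778) -> (0,-15.556) [heading=225, draw]
  RT 90: heading 225 -> 135
  -- iteration 3/4 --
  FD 11: (0,-15.556) -> (-7.778,-7.778) [heading=135, draw]
  RT 90: heading 135 -> 45
  -- iteration 4/4 --
  FD 11: (-7.778,-7.778) -> (0,0) [heading=45, draw]
  RT 90: heading 45 -> 315
]
Final: pos=(0,0), heading=315, 4 segment(s) drawn

Start position: (0, 0)
Final position: (0, 0)
Distance = 0; < 1e-6 -> CLOSED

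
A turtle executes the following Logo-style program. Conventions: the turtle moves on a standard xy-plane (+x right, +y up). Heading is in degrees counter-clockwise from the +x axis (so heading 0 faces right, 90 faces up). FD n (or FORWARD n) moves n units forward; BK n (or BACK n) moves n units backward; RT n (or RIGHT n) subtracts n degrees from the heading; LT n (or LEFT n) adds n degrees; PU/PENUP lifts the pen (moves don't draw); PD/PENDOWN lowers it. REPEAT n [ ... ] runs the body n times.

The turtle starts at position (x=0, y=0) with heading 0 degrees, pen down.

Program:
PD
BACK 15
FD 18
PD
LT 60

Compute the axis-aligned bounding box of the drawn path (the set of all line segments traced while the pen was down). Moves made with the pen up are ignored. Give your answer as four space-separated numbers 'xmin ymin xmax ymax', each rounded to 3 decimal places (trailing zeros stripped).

Executing turtle program step by step:
Start: pos=(0,0), heading=0, pen down
PD: pen down
BK 15: (0,0) -> (-15,0) [heading=0, draw]
FD 18: (-15,0) -> (3,0) [heading=0, draw]
PD: pen down
LT 60: heading 0 -> 60
Final: pos=(3,0), heading=60, 2 segment(s) drawn

Segment endpoints: x in {-15, 0, 3}, y in {0}
xmin=-15, ymin=0, xmax=3, ymax=0

Answer: -15 0 3 0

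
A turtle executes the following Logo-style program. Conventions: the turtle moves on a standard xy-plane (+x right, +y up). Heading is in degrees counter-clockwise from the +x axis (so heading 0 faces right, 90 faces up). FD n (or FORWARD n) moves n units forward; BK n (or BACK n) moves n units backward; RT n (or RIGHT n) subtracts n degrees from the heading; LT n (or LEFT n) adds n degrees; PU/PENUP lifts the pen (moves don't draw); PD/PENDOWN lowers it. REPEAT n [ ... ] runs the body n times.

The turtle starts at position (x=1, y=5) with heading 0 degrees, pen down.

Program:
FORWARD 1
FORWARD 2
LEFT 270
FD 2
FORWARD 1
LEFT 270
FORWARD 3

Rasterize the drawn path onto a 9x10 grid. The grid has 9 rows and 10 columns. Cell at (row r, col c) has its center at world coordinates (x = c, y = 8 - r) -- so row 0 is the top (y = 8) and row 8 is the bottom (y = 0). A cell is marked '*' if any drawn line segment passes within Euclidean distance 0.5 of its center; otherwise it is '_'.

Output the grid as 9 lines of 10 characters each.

Segment 0: (1,5) -> (2,5)
Segment 1: (2,5) -> (4,5)
Segment 2: (4,5) -> (4,3)
Segment 3: (4,3) -> (4,2)
Segment 4: (4,2) -> (1,2)

Answer: __________
__________
__________
_****_____
____*_____
____*_____
_****_____
__________
__________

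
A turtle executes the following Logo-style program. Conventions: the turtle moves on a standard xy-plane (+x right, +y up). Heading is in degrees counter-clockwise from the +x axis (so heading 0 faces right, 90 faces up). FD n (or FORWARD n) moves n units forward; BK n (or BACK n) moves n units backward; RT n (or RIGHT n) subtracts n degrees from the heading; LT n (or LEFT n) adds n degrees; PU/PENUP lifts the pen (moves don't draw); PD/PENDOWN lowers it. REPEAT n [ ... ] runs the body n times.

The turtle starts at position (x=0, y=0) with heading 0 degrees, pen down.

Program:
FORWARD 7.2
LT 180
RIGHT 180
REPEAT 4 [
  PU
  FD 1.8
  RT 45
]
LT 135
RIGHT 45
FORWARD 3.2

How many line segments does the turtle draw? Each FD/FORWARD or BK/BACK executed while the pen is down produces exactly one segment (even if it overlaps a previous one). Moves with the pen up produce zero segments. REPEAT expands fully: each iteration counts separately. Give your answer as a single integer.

Answer: 1

Derivation:
Executing turtle program step by step:
Start: pos=(0,0), heading=0, pen down
FD 7.2: (0,0) -> (7.2,0) [heading=0, draw]
LT 180: heading 0 -> 180
RT 180: heading 180 -> 0
REPEAT 4 [
  -- iteration 1/4 --
  PU: pen up
  FD 1.8: (7.2,0) -> (9,0) [heading=0, move]
  RT 45: heading 0 -> 315
  -- iteration 2/4 --
  PU: pen up
  FD 1.8: (9,0) -> (10.273,-1.273) [heading=315, move]
  RT 45: heading 315 -> 270
  -- iteration 3/4 --
  PU: pen up
  FD 1.8: (10.273,-1.273) -> (10.273,-3.073) [heading=270, move]
  RT 45: heading 270 -> 225
  -- iteration 4/4 --
  PU: pen up
  FD 1.8: (10.273,-3.073) -> (9,-4.346) [heading=225, move]
  RT 45: heading 225 -> 180
]
LT 135: heading 180 -> 315
RT 45: heading 315 -> 270
FD 3.2: (9,-4.346) -> (9,-7.546) [heading=270, move]
Final: pos=(9,-7.546), heading=270, 1 segment(s) drawn
Segments drawn: 1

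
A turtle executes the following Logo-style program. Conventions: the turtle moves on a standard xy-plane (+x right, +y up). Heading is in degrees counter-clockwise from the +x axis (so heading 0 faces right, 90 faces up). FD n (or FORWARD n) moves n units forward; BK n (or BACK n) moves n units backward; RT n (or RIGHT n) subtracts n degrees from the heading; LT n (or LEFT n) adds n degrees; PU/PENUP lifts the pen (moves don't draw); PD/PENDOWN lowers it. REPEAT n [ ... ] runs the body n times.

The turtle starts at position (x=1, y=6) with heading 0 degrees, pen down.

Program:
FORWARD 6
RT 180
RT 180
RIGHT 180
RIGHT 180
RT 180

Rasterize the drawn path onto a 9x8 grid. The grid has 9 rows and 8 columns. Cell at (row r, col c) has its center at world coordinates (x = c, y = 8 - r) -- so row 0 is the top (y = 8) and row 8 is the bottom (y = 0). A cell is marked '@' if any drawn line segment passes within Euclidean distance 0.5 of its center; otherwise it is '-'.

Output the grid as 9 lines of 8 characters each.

Answer: --------
--------
-@@@@@@@
--------
--------
--------
--------
--------
--------

Derivation:
Segment 0: (1,6) -> (7,6)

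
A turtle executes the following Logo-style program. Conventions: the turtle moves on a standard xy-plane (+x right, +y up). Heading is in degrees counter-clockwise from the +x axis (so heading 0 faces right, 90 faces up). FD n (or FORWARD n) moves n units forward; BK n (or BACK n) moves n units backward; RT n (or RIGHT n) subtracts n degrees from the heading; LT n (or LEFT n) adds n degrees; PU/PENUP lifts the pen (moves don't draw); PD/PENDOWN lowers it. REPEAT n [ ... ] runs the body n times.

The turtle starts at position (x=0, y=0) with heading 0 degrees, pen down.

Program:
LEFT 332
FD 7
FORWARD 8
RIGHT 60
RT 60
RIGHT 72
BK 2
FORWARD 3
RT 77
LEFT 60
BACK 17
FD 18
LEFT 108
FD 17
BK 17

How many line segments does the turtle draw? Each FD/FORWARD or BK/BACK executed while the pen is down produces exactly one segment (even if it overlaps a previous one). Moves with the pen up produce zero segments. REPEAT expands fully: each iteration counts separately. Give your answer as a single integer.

Executing turtle program step by step:
Start: pos=(0,0), heading=0, pen down
LT 332: heading 0 -> 332
FD 7: (0,0) -> (6.181,-3.286) [heading=332, draw]
FD 8: (6.181,-3.286) -> (13.244,-7.042) [heading=332, draw]
RT 60: heading 332 -> 272
RT 60: heading 272 -> 212
RT 72: heading 212 -> 140
BK 2: (13.244,-7.042) -> (14.776,-8.328) [heading=140, draw]
FD 3: (14.776,-8.328) -> (12.478,-6.399) [heading=140, draw]
RT 77: heading 140 -> 63
LT 60: heading 63 -> 123
BK 17: (12.478,-6.399) -> (21.737,-20.657) [heading=123, draw]
FD 18: (21.737,-20.657) -> (11.934,-5.561) [heading=123, draw]
LT 108: heading 123 -> 231
FD 17: (11.934,-5.561) -> (1.235,-18.772) [heading=231, draw]
BK 17: (1.235,-18.772) -> (11.934,-5.561) [heading=231, draw]
Final: pos=(11.934,-5.561), heading=231, 8 segment(s) drawn
Segments drawn: 8

Answer: 8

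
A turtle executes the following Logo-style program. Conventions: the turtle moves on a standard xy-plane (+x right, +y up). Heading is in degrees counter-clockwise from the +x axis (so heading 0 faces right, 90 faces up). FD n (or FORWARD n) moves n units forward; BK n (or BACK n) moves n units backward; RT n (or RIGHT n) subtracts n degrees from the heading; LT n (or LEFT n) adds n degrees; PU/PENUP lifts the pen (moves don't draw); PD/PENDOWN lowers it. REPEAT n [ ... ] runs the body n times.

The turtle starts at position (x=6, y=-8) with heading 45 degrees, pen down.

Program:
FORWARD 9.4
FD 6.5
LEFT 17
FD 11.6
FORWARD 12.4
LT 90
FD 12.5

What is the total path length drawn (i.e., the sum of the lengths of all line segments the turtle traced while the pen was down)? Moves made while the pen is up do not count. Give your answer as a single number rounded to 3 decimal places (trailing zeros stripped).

Answer: 52.4

Derivation:
Executing turtle program step by step:
Start: pos=(6,-8), heading=45, pen down
FD 9.4: (6,-8) -> (12.647,-1.353) [heading=45, draw]
FD 6.5: (12.647,-1.353) -> (17.243,3.243) [heading=45, draw]
LT 17: heading 45 -> 62
FD 11.6: (17.243,3.243) -> (22.689,13.485) [heading=62, draw]
FD 12.4: (22.689,13.485) -> (28.51,24.434) [heading=62, draw]
LT 90: heading 62 -> 152
FD 12.5: (28.51,24.434) -> (17.473,30.302) [heading=152, draw]
Final: pos=(17.473,30.302), heading=152, 5 segment(s) drawn

Segment lengths:
  seg 1: (6,-8) -> (12.647,-1.353), length = 9.4
  seg 2: (12.647,-1.353) -> (17.243,3.243), length = 6.5
  seg 3: (17.243,3.243) -> (22.689,13.485), length = 11.6
  seg 4: (22.689,13.485) -> (28.51,24.434), length = 12.4
  seg 5: (28.51,24.434) -> (17.473,30.302), length = 12.5
Total = 52.4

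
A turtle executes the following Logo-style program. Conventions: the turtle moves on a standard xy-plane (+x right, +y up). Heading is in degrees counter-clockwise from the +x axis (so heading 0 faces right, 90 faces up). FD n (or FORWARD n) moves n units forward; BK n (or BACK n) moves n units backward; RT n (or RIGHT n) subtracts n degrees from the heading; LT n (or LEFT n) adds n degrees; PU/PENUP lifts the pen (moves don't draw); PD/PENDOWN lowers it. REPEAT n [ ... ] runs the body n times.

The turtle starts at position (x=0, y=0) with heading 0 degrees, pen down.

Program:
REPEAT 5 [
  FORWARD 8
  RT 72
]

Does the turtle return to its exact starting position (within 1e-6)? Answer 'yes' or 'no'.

Executing turtle program step by step:
Start: pos=(0,0), heading=0, pen down
REPEAT 5 [
  -- iteration 1/5 --
  FD 8: (0,0) -> (8,0) [heading=0, draw]
  RT 72: heading 0 -> 288
  -- iteration 2/5 --
  FD 8: (8,0) -> (10.472,-7.608) [heading=288, draw]
  RT 72: heading 288 -> 216
  -- iteration 3/5 --
  FD 8: (10.472,-7.608) -> (4,-12.311) [heading=216, draw]
  RT 72: heading 216 -> 144
  -- iteration 4/5 --
  FD 8: (4,-12.311) -> (-2.472,-7.608) [heading=144, draw]
  RT 72: heading 144 -> 72
  -- iteration 5/5 --
  FD 8: (-2.472,-7.608) -> (0,0) [heading=72, draw]
  RT 72: heading 72 -> 0
]
Final: pos=(0,0), heading=0, 5 segment(s) drawn

Start position: (0, 0)
Final position: (0, 0)
Distance = 0; < 1e-6 -> CLOSED

Answer: yes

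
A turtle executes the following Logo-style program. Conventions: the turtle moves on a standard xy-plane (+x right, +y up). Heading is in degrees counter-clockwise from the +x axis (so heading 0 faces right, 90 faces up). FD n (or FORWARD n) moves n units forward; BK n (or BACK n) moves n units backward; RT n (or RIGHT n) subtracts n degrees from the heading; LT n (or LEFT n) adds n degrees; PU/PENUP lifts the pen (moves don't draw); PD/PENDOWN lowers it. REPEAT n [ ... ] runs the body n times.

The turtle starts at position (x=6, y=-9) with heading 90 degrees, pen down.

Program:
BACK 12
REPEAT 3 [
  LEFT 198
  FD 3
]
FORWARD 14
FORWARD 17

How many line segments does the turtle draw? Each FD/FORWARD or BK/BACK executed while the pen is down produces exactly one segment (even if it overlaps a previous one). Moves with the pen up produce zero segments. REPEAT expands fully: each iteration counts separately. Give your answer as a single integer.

Executing turtle program step by step:
Start: pos=(6,-9), heading=90, pen down
BK 12: (6,-9) -> (6,-21) [heading=90, draw]
REPEAT 3 [
  -- iteration 1/3 --
  LT 198: heading 90 -> 288
  FD 3: (6,-21) -> (6.927,-23.853) [heading=288, draw]
  -- iteration 2/3 --
  LT 198: heading 288 -> 126
  FD 3: (6.927,-23.853) -> (5.164,-21.426) [heading=126, draw]
  -- iteration 3/3 --
  LT 198: heading 126 -> 324
  FD 3: (5.164,-21.426) -> (7.591,-23.189) [heading=324, draw]
]
FD 14: (7.591,-23.189) -> (18.917,-31.418) [heading=324, draw]
FD 17: (18.917,-31.418) -> (32.67,-41.411) [heading=324, draw]
Final: pos=(32.67,-41.411), heading=324, 6 segment(s) drawn
Segments drawn: 6

Answer: 6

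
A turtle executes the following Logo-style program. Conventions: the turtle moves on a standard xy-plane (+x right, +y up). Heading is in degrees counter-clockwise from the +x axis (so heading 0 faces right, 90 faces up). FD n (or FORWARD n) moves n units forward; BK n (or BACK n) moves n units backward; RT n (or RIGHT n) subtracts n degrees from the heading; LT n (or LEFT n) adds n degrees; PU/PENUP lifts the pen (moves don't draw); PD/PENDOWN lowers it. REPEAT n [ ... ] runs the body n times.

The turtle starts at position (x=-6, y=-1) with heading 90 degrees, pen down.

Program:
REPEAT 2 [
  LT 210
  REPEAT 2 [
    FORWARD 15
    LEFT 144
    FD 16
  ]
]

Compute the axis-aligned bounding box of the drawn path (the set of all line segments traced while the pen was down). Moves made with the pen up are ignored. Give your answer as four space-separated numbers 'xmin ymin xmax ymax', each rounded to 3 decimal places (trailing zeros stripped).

Answer: -25.885 -13.99 4.74 19.622

Derivation:
Executing turtle program step by step:
Start: pos=(-6,-1), heading=90, pen down
REPEAT 2 [
  -- iteration 1/2 --
  LT 210: heading 90 -> 300
  REPEAT 2 [
    -- iteration 1/2 --
    FD 15: (-6,-1) -> (1.5,-13.99) [heading=300, draw]
    LT 144: heading 300 -> 84
    FD 16: (1.5,-13.99) -> (3.172,1.922) [heading=84, draw]
    -- iteration 2/2 --
    FD 15: (3.172,1.922) -> (4.74,16.84) [heading=84, draw]
    LT 144: heading 84 -> 228
    FD 16: (4.74,16.84) -> (-5.966,4.949) [heading=228, draw]
  ]
  -- iteration 2/2 --
  LT 210: heading 228 -> 78
  REPEAT 2 [
    -- iteration 1/2 --
    FD 15: (-5.966,4.949) -> (-2.847,19.622) [heading=78, draw]
    LT 144: heading 78 -> 222
    FD 16: (-2.847,19.622) -> (-14.737,8.916) [heading=222, draw]
    -- iteration 2/2 --
    FD 15: (-14.737,8.916) -> (-25.885,-1.121) [heading=222, draw]
    LT 144: heading 222 -> 6
    FD 16: (-25.885,-1.121) -> (-9.972,0.551) [heading=6, draw]
  ]
]
Final: pos=(-9.972,0.551), heading=6, 8 segment(s) drawn

Segment endpoints: x in {-25.885, -14.737, -9.972, -6, -5.966, -2.847, 1.5, 3.172, 4.74}, y in {-13.99, -1.121, -1, 0.551, 1.922, 4.949, 8.916, 16.84, 19.622}
xmin=-25.885, ymin=-13.99, xmax=4.74, ymax=19.622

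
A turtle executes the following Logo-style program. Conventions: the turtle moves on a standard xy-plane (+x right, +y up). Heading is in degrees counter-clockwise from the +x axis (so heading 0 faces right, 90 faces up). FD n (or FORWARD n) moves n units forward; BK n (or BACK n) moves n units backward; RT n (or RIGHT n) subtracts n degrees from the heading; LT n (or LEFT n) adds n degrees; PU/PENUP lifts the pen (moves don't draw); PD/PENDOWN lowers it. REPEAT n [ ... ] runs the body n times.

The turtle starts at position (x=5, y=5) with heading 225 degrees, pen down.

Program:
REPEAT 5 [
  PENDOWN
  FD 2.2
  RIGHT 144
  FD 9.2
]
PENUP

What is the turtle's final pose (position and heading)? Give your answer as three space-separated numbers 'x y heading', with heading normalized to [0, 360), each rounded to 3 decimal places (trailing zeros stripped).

Answer: 5 5 225

Derivation:
Executing turtle program step by step:
Start: pos=(5,5), heading=225, pen down
REPEAT 5 [
  -- iteration 1/5 --
  PD: pen down
  FD 2.2: (5,5) -> (3.444,3.444) [heading=225, draw]
  RT 144: heading 225 -> 81
  FD 9.2: (3.444,3.444) -> (4.884,12.531) [heading=81, draw]
  -- iteration 2/5 --
  PD: pen down
  FD 2.2: (4.884,12.531) -> (5.228,14.704) [heading=81, draw]
  RT 144: heading 81 -> 297
  FD 9.2: (5.228,14.704) -> (9.404,6.507) [heading=297, draw]
  -- iteration 3/5 --
  PD: pen down
  FD 2.2: (9.404,6.507) -> (10.403,4.547) [heading=297, draw]
  RT 144: heading 297 -> 153
  FD 9.2: (10.403,4.547) -> (2.206,8.723) [heading=153, draw]
  -- iteration 4/5 --
  PD: pen down
  FD 2.2: (2.206,8.723) -> (0.246,9.722) [heading=153, draw]
  RT 144: heading 153 -> 9
  FD 9.2: (0.246,9.722) -> (9.332,11.161) [heading=9, draw]
  -- iteration 5/5 --
  PD: pen down
  FD 2.2: (9.332,11.161) -> (11.505,11.505) [heading=9, draw]
  RT 144: heading 9 -> 225
  FD 9.2: (11.505,11.505) -> (5,5) [heading=225, draw]
]
PU: pen up
Final: pos=(5,5), heading=225, 10 segment(s) drawn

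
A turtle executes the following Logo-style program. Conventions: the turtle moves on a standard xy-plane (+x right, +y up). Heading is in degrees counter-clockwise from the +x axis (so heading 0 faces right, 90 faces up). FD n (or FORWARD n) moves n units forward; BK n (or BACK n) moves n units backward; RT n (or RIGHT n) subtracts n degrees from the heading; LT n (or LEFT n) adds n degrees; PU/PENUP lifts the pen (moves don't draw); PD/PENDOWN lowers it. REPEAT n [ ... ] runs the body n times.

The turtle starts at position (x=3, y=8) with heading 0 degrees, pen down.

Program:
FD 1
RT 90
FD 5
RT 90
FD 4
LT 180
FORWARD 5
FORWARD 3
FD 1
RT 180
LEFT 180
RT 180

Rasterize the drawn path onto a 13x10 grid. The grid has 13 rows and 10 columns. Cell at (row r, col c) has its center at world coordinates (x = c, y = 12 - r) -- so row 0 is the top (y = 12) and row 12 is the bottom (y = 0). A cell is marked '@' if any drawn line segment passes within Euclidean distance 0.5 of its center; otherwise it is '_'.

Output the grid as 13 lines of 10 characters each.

Answer: __________
__________
__________
__________
___@@_____
____@_____
____@_____
____@_____
____@_____
@@@@@@@@@@
__________
__________
__________

Derivation:
Segment 0: (3,8) -> (4,8)
Segment 1: (4,8) -> (4,3)
Segment 2: (4,3) -> (0,3)
Segment 3: (0,3) -> (5,3)
Segment 4: (5,3) -> (8,3)
Segment 5: (8,3) -> (9,3)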